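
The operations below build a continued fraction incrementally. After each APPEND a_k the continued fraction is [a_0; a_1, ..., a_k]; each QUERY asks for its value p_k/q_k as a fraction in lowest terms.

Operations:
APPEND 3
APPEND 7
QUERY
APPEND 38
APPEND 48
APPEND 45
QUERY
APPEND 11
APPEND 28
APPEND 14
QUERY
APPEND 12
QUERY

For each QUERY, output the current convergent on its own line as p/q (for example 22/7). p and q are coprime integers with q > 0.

22/7
1814069/577302
7883452795/2508798213
95163109093/30284323918

APPEND 3: p_0 = 3·1 + 0 = 3, q_0 = 3·0 + 1 = 1 → 3/1
APPEND 7: p_1 = 7·3 + 1 = 22, q_1 = 7·1 + 0 = 7 → 22/7
APPEND 38: p_2 = 38·22 + 3 = 839, q_2 = 38·7 + 1 = 267 → 839/267
APPEND 48: p_3 = 48·839 + 22 = 40294, q_3 = 48·267 + 7 = 12823 → 40294/12823
APPEND 45: p_4 = 45·40294 + 839 = 1814069, q_4 = 45·12823 + 267 = 577302 → 1814069/577302
APPEND 11: p_5 = 11·1814069 + 40294 = 19995053, q_5 = 11·577302 + 12823 = 6363145 → 19995053/6363145
APPEND 28: p_6 = 28·19995053 + 1814069 = 561675553, q_6 = 28·6363145 + 577302 = 178745362 → 561675553/178745362
APPEND 14: p_7 = 14·561675553 + 19995053 = 7883452795, q_7 = 14·178745362 + 6363145 = 2508798213 → 7883452795/2508798213
APPEND 12: p_8 = 12·7883452795 + 561675553 = 95163109093, q_8 = 12·2508798213 + 178745362 = 30284323918 → 95163109093/30284323918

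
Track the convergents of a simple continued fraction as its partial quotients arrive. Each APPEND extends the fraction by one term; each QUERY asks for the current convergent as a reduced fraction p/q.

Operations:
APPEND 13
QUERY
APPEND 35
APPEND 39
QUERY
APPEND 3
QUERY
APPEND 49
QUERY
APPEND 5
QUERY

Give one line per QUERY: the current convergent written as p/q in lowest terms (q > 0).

APPEND 13: p_0 = 13·1 + 0 = 13, q_0 = 13·0 + 1 = 1 → 13/1
APPEND 35: p_1 = 35·13 + 1 = 456, q_1 = 35·1 + 0 = 35 → 456/35
APPEND 39: p_2 = 39·456 + 13 = 17797, q_2 = 39·35 + 1 = 1366 → 17797/1366
APPEND 3: p_3 = 3·17797 + 456 = 53847, q_3 = 3·1366 + 35 = 4133 → 53847/4133
APPEND 49: p_4 = 49·53847 + 17797 = 2656300, q_4 = 49·4133 + 1366 = 203883 → 2656300/203883
APPEND 5: p_5 = 5·2656300 + 53847 = 13335347, q_5 = 5·203883 + 4133 = 1023548 → 13335347/1023548

13/1
17797/1366
53847/4133
2656300/203883
13335347/1023548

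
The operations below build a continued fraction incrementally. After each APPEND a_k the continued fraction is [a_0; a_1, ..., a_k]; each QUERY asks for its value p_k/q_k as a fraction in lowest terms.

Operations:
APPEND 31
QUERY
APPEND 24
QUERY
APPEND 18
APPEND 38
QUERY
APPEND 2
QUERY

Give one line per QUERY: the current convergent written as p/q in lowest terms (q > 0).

APPEND 31: p_0 = 31·1 + 0 = 31, q_0 = 31·0 + 1 = 1 → 31/1
APPEND 24: p_1 = 24·31 + 1 = 745, q_1 = 24·1 + 0 = 24 → 745/24
APPEND 18: p_2 = 18·745 + 31 = 13441, q_2 = 18·24 + 1 = 433 → 13441/433
APPEND 38: p_3 = 38·13441 + 745 = 511503, q_3 = 38·433 + 24 = 16478 → 511503/16478
APPEND 2: p_4 = 2·511503 + 13441 = 1036447, q_4 = 2·16478 + 433 = 33389 → 1036447/33389

31/1
745/24
511503/16478
1036447/33389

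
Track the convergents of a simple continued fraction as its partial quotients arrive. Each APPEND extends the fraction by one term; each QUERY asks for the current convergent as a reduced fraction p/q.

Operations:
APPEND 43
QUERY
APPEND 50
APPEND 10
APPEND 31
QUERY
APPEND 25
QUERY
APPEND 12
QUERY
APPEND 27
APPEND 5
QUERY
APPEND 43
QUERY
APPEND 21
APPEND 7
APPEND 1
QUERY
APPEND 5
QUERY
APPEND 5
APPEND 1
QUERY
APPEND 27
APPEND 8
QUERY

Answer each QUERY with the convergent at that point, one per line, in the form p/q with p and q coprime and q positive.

APPEND 43: p_0 = 43·1 + 0 = 43, q_0 = 43·0 + 1 = 1 → 43/1
APPEND 50: p_1 = 50·43 + 1 = 2151, q_1 = 50·1 + 0 = 50 → 2151/50
APPEND 10: p_2 = 10·2151 + 43 = 21553, q_2 = 10·50 + 1 = 501 → 21553/501
APPEND 31: p_3 = 31·21553 + 2151 = 670294, q_3 = 31·501 + 50 = 15581 → 670294/15581
APPEND 25: p_4 = 25·670294 + 21553 = 16778903, q_4 = 25·15581 + 501 = 390026 → 16778903/390026
APPEND 12: p_5 = 12·16778903 + 670294 = 202017130, q_5 = 12·390026 + 15581 = 4695893 → 202017130/4695893
APPEND 27: p_6 = 27·202017130 + 16778903 = 5471241413, q_6 = 27·4695893 + 390026 = 127179137 → 5471241413/127179137
APPEND 5: p_7 = 5·5471241413 + 202017130 = 27558224195, q_7 = 5·127179137 + 4695893 = 640591578 → 27558224195/640591578
APPEND 43: p_8 = 43·27558224195 + 5471241413 = 1190474881798, q_8 = 43·640591578 + 127179137 = 27672616991 → 1190474881798/27672616991
APPEND 21: p_9 = 21·1190474881798 + 27558224195 = 25027530741953, q_9 = 21·27672616991 + 640591578 = 581765548389 → 25027530741953/581765548389
APPEND 7: p_10 = 7·25027530741953 + 1190474881798 = 176383190075469, q_10 = 7·581765548389 + 27672616991 = 4100031455714 → 176383190075469/4100031455714
APPEND 1: p_11 = 1·176383190075469 + 25027530741953 = 201410720817422, q_11 = 1·4100031455714 + 581765548389 = 4681797004103 → 201410720817422/4681797004103
APPEND 5: p_12 = 5·201410720817422 + 176383190075469 = 1183436794162579, q_12 = 5·4681797004103 + 4100031455714 = 27509016476229 → 1183436794162579/27509016476229
APPEND 5: p_13 = 5·1183436794162579 + 201410720817422 = 6118594691630317, q_13 = 5·27509016476229 + 4681797004103 = 142226879385248 → 6118594691630317/142226879385248
APPEND 1: p_14 = 1·6118594691630317 + 1183436794162579 = 7302031485792896, q_14 = 1·142226879385248 + 27509016476229 = 169735895861477 → 7302031485792896/169735895861477
APPEND 27: p_15 = 27·7302031485792896 + 6118594691630317 = 203273444808038509, q_15 = 27·169735895861477 + 142226879385248 = 4725096067645127 → 203273444808038509/4725096067645127
APPEND 8: p_16 = 8·203273444808038509 + 7302031485792896 = 1633489589950100968, q_16 = 8·4725096067645127 + 169735895861477 = 37970504437022493 → 1633489589950100968/37970504437022493

43/1
670294/15581
16778903/390026
202017130/4695893
27558224195/640591578
1190474881798/27672616991
201410720817422/4681797004103
1183436794162579/27509016476229
7302031485792896/169735895861477
1633489589950100968/37970504437022493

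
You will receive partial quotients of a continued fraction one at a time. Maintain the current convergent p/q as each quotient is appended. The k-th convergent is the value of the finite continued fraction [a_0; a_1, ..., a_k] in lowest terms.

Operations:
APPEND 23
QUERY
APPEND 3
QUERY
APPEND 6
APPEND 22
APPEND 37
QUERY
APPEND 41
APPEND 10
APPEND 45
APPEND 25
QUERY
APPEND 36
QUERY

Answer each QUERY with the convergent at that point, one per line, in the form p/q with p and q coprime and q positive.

APPEND 23: p_0 = 23·1 + 0 = 23, q_0 = 23·0 + 1 = 1 → 23/1
APPEND 3: p_1 = 3·23 + 1 = 70, q_1 = 3·1 + 0 = 3 → 70/3
APPEND 6: p_2 = 6·70 + 23 = 443, q_2 = 6·3 + 1 = 19 → 443/19
APPEND 22: p_3 = 22·443 + 70 = 9816, q_3 = 22·19 + 3 = 421 → 9816/421
APPEND 37: p_4 = 37·9816 + 443 = 363635, q_4 = 37·421 + 19 = 15596 → 363635/15596
APPEND 41: p_5 = 41·363635 + 9816 = 14918851, q_5 = 41·15596 + 421 = 639857 → 14918851/639857
APPEND 10: p_6 = 10·14918851 + 363635 = 149552145, q_6 = 10·639857 + 15596 = 6414166 → 149552145/6414166
APPEND 45: p_7 = 45·149552145 + 14918851 = 6744765376, q_7 = 45·6414166 + 639857 = 289277327 → 6744765376/289277327
APPEND 25: p_8 = 25·6744765376 + 149552145 = 168768686545, q_8 = 25·289277327 + 6414166 = 7238347341 → 168768686545/7238347341
APPEND 36: p_9 = 36·168768686545 + 6744765376 = 6082417480996, q_9 = 36·7238347341 + 289277327 = 260869781603 → 6082417480996/260869781603

23/1
70/3
363635/15596
168768686545/7238347341
6082417480996/260869781603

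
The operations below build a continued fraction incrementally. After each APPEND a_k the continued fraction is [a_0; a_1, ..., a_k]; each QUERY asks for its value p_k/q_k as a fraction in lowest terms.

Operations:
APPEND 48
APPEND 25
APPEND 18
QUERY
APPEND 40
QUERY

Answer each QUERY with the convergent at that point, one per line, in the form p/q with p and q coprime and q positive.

21666/451
867841/18065

APPEND 48: p_0 = 48·1 + 0 = 48, q_0 = 48·0 + 1 = 1 → 48/1
APPEND 25: p_1 = 25·48 + 1 = 1201, q_1 = 25·1 + 0 = 25 → 1201/25
APPEND 18: p_2 = 18·1201 + 48 = 21666, q_2 = 18·25 + 1 = 451 → 21666/451
APPEND 40: p_3 = 40·21666 + 1201 = 867841, q_3 = 40·451 + 25 = 18065 → 867841/18065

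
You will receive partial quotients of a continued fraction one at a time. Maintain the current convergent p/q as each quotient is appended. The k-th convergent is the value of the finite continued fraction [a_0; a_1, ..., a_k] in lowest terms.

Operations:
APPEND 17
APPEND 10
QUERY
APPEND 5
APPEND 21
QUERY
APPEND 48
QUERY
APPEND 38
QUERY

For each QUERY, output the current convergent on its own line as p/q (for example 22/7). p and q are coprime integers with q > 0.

APPEND 17: p_0 = 17·1 + 0 = 17, q_0 = 17·0 + 1 = 1 → 17/1
APPEND 10: p_1 = 10·17 + 1 = 171, q_1 = 10·1 + 0 = 10 → 171/10
APPEND 5: p_2 = 5·171 + 17 = 872, q_2 = 5·10 + 1 = 51 → 872/51
APPEND 21: p_3 = 21·872 + 171 = 18483, q_3 = 21·51 + 10 = 1081 → 18483/1081
APPEND 48: p_4 = 48·18483 + 872 = 888056, q_4 = 48·1081 + 51 = 51939 → 888056/51939
APPEND 38: p_5 = 38·888056 + 18483 = 33764611, q_5 = 38·51939 + 1081 = 1974763 → 33764611/1974763

171/10
18483/1081
888056/51939
33764611/1974763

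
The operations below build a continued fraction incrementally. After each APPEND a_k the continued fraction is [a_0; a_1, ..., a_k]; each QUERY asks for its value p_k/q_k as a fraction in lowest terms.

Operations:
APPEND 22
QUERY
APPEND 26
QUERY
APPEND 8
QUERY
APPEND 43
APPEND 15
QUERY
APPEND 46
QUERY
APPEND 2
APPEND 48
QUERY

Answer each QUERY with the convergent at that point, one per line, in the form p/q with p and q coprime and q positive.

22/1
573/26
4606/209
2984071/135404
137465897/6237597
13477427417/611546301

APPEND 22: p_0 = 22·1 + 0 = 22, q_0 = 22·0 + 1 = 1 → 22/1
APPEND 26: p_1 = 26·22 + 1 = 573, q_1 = 26·1 + 0 = 26 → 573/26
APPEND 8: p_2 = 8·573 + 22 = 4606, q_2 = 8·26 + 1 = 209 → 4606/209
APPEND 43: p_3 = 43·4606 + 573 = 198631, q_3 = 43·209 + 26 = 9013 → 198631/9013
APPEND 15: p_4 = 15·198631 + 4606 = 2984071, q_4 = 15·9013 + 209 = 135404 → 2984071/135404
APPEND 46: p_5 = 46·2984071 + 198631 = 137465897, q_5 = 46·135404 + 9013 = 6237597 → 137465897/6237597
APPEND 2: p_6 = 2·137465897 + 2984071 = 277915865, q_6 = 2·6237597 + 135404 = 12610598 → 277915865/12610598
APPEND 48: p_7 = 48·277915865 + 137465897 = 13477427417, q_7 = 48·12610598 + 6237597 = 611546301 → 13477427417/611546301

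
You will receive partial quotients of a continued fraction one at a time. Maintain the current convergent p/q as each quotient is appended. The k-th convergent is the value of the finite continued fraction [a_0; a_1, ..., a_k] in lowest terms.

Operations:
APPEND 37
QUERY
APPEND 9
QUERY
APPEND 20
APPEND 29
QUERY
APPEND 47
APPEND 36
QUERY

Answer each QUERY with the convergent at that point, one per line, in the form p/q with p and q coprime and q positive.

APPEND 37: p_0 = 37·1 + 0 = 37, q_0 = 37·0 + 1 = 1 → 37/1
APPEND 9: p_1 = 9·37 + 1 = 334, q_1 = 9·1 + 0 = 9 → 334/9
APPEND 20: p_2 = 20·334 + 37 = 6717, q_2 = 20·9 + 1 = 181 → 6717/181
APPEND 29: p_3 = 29·6717 + 334 = 195127, q_3 = 29·181 + 9 = 5258 → 195127/5258
APPEND 47: p_4 = 47·195127 + 6717 = 9177686, q_4 = 47·5258 + 181 = 247307 → 9177686/247307
APPEND 36: p_5 = 36·9177686 + 195127 = 330591823, q_5 = 36·247307 + 5258 = 8908310 → 330591823/8908310

37/1
334/9
195127/5258
330591823/8908310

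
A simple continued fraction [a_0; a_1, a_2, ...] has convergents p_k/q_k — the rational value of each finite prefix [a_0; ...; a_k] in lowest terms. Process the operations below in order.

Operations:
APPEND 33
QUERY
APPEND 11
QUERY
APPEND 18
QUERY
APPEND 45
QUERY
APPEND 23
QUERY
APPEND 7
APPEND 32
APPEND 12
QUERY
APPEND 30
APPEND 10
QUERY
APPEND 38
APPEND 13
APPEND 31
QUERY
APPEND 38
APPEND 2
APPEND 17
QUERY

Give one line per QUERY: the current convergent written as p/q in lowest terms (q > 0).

33/1
364/11
6585/199
296689/8966
6830432/206417
18604204689/562222729
5615329023869/169696348799
86606714056871699/2617271952268245
116756784060923981668/3528413004551004875

APPEND 33: p_0 = 33·1 + 0 = 33, q_0 = 33·0 + 1 = 1 → 33/1
APPEND 11: p_1 = 11·33 + 1 = 364, q_1 = 11·1 + 0 = 11 → 364/11
APPEND 18: p_2 = 18·364 + 33 = 6585, q_2 = 18·11 + 1 = 199 → 6585/199
APPEND 45: p_3 = 45·6585 + 364 = 296689, q_3 = 45·199 + 11 = 8966 → 296689/8966
APPEND 23: p_4 = 23·296689 + 6585 = 6830432, q_4 = 23·8966 + 199 = 206417 → 6830432/206417
APPEND 7: p_5 = 7·6830432 + 296689 = 48109713, q_5 = 7·206417 + 8966 = 1453885 → 48109713/1453885
APPEND 32: p_6 = 32·48109713 + 6830432 = 1546341248, q_6 = 32·1453885 + 206417 = 46730737 → 1546341248/46730737
APPEND 12: p_7 = 12·1546341248 + 48109713 = 18604204689, q_7 = 12·46730737 + 1453885 = 562222729 → 18604204689/562222729
APPEND 30: p_8 = 30·18604204689 + 1546341248 = 559672481918, q_8 = 30·562222729 + 46730737 = 16913412607 → 559672481918/16913412607
APPEND 10: p_9 = 10·559672481918 + 18604204689 = 5615329023869, q_9 = 10·16913412607 + 562222729 = 169696348799 → 5615329023869/169696348799
APPEND 38: p_10 = 38·5615329023869 + 559672481918 = 213942175388940, q_10 = 38·169696348799 + 16913412607 = 6465374666969 → 213942175388940/6465374666969
APPEND 13: p_11 = 13·213942175388940 + 5615329023869 = 2786863609080089, q_11 = 13·6465374666969 + 169696348799 = 84219567019396 → 2786863609080089/84219567019396
APPEND 31: p_12 = 31·2786863609080089 + 213942175388940 = 86606714056871699, q_12 = 31·84219567019396 + 6465374666969 = 2617271952268245 → 86606714056871699/2617271952268245
APPEND 38: p_13 = 38·86606714056871699 + 2786863609080089 = 3293841997770204651, q_13 = 38·2617271952268245 + 84219567019396 = 99540553753212706 → 3293841997770204651/99540553753212706
APPEND 2: p_14 = 2·3293841997770204651 + 86606714056871699 = 6674290709597281001, q_14 = 2·99540553753212706 + 2617271952268245 = 201698379458693657 → 6674290709597281001/201698379458693657
APPEND 17: p_15 = 17·6674290709597281001 + 3293841997770204651 = 116756784060923981668, q_15 = 17·201698379458693657 + 99540553753212706 = 3528413004551004875 → 116756784060923981668/3528413004551004875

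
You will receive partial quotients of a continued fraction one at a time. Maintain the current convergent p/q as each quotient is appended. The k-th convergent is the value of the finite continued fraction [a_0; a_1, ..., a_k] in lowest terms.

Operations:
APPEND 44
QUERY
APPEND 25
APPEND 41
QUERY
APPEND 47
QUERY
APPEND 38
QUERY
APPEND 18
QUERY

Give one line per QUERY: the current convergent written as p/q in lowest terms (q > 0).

APPEND 44: p_0 = 44·1 + 0 = 44, q_0 = 44·0 + 1 = 1 → 44/1
APPEND 25: p_1 = 25·44 + 1 = 1101, q_1 = 25·1 + 0 = 25 → 1101/25
APPEND 41: p_2 = 41·1101 + 44 = 45185, q_2 = 41·25 + 1 = 1026 → 45185/1026
APPEND 47: p_3 = 47·45185 + 1101 = 2124796, q_3 = 47·1026 + 25 = 48247 → 2124796/48247
APPEND 38: p_4 = 38·2124796 + 45185 = 80787433, q_4 = 38·48247 + 1026 = 1834412 → 80787433/1834412
APPEND 18: p_5 = 18·80787433 + 2124796 = 1456298590, q_5 = 18·1834412 + 48247 = 33067663 → 1456298590/33067663

44/1
45185/1026
2124796/48247
80787433/1834412
1456298590/33067663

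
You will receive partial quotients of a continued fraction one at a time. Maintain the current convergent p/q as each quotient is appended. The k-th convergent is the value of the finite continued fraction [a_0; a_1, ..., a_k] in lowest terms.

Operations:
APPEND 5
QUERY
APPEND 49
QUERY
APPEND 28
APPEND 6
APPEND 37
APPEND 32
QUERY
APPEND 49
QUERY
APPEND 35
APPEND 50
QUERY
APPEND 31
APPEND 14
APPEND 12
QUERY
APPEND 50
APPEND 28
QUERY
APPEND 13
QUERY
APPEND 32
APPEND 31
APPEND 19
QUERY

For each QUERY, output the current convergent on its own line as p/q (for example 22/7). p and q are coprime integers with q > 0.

APPEND 5: p_0 = 5·1 + 0 = 5, q_0 = 5·0 + 1 = 1 → 5/1
APPEND 49: p_1 = 49·5 + 1 = 246, q_1 = 49·1 + 0 = 49 → 246/49
APPEND 28: p_2 = 28·246 + 5 = 6893, q_2 = 28·49 + 1 = 1373 → 6893/1373
APPEND 6: p_3 = 6·6893 + 246 = 41604, q_3 = 6·1373 + 49 = 8287 → 41604/8287
APPEND 37: p_4 = 37·41604 + 6893 = 1546241, q_4 = 37·8287 + 1373 = 307992 → 1546241/307992
APPEND 32: p_5 = 32·1546241 + 41604 = 49521316, q_5 = 32·307992 + 8287 = 9864031 → 49521316/9864031
APPEND 49: p_6 = 49·49521316 + 1546241 = 2428090725, q_6 = 49·9864031 + 307992 = 483645511 → 2428090725/483645511
APPEND 35: p_7 = 35·2428090725 + 49521316 = 85032696691, q_7 = 35·483645511 + 9864031 = 16937456916 → 85032696691/16937456916
APPEND 50: p_8 = 50·85032696691 + 2428090725 = 4254062925275, q_8 = 50·16937456916 + 483645511 = 847356491311 → 4254062925275/847356491311
APPEND 31: p_9 = 31·4254062925275 + 85032696691 = 131960983380216, q_9 = 31·847356491311 + 16937456916 = 26284988687557 → 131960983380216/26284988687557
APPEND 14: p_10 = 14·131960983380216 + 4254062925275 = 1851707830248299, q_10 = 14·26284988687557 + 847356491311 = 368837198117109 → 1851707830248299/368837198117109
APPEND 12: p_11 = 12·1851707830248299 + 131960983380216 = 22352454946359804, q_11 = 12·368837198117109 + 26284988687557 = 4452331366092865 → 22352454946359804/4452331366092865
APPEND 50: p_12 = 50·22352454946359804 + 1851707830248299 = 1119474455148238499, q_12 = 50·4452331366092865 + 368837198117109 = 222985405502760359 → 1119474455148238499/222985405502760359
APPEND 28: p_13 = 28·1119474455148238499 + 22352454946359804 = 31367637199097037776, q_13 = 28·222985405502760359 + 4452331366092865 = 6248043685443382917 → 31367637199097037776/6248043685443382917
APPEND 13: p_14 = 13·31367637199097037776 + 1119474455148238499 = 408898758043409729587, q_14 = 13·6248043685443382917 + 222985405502760359 = 81447553316266738280 → 408898758043409729587/81447553316266738280
APPEND 32: p_15 = 32·408898758043409729587 + 31367637199097037776 = 13116127894588208384560, q_15 = 32·81447553316266738280 + 6248043685443382917 = 2612569749805979007877 → 13116127894588208384560/2612569749805979007877
APPEND 31: p_16 = 31·13116127894588208384560 + 408898758043409729587 = 407008863490277869650947, q_16 = 31·2612569749805979007877 + 81447553316266738280 = 81071109797301615982467 → 407008863490277869650947/81071109797301615982467
APPEND 19: p_17 = 19·407008863490277869650947 + 13116127894588208384560 = 7746284534209867731752553, q_17 = 19·81071109797301615982467 + 2612569749805979007877 = 1542963655898536682674750 → 7746284534209867731752553/1542963655898536682674750

5/1
246/49
49521316/9864031
2428090725/483645511
4254062925275/847356491311
22352454946359804/4452331366092865
31367637199097037776/6248043685443382917
408898758043409729587/81447553316266738280
7746284534209867731752553/1542963655898536682674750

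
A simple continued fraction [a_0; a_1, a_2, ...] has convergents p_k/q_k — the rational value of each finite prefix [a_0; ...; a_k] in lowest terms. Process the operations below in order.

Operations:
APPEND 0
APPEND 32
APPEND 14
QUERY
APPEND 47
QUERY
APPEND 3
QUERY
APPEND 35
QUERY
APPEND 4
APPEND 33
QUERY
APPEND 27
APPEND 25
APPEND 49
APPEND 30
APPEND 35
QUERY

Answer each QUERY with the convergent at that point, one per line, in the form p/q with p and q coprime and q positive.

APPEND 0: p_0 = 0·1 + 0 = 0, q_0 = 0·0 + 1 = 1 → 0/1
APPEND 32: p_1 = 32·0 + 1 = 1, q_1 = 32·1 + 0 = 32 → 1/32
APPEND 14: p_2 = 14·1 + 0 = 14, q_2 = 14·32 + 1 = 449 → 14/449
APPEND 47: p_3 = 47·14 + 1 = 659, q_3 = 47·449 + 32 = 21135 → 659/21135
APPEND 3: p_4 = 3·659 + 14 = 1991, q_4 = 3·21135 + 449 = 63854 → 1991/63854
APPEND 35: p_5 = 35·1991 + 659 = 70344, q_5 = 35·63854 + 21135 = 2256025 → 70344/2256025
APPEND 4: p_6 = 4·70344 + 1991 = 283367, q_6 = 4·2256025 + 63854 = 9087954 → 283367/9087954
APPEND 33: p_7 = 33·283367 + 70344 = 9421455, q_7 = 33·9087954 + 2256025 = 302158507 → 9421455/302158507
APPEND 27: p_8 = 27·9421455 + 283367 = 254662652, q_8 = 27·302158507 + 9087954 = 8167367643 → 254662652/8167367643
APPEND 25: p_9 = 25·254662652 + 9421455 = 6375987755, q_9 = 25·8167367643 + 302158507 = 204486349582 → 6375987755/204486349582
APPEND 49: p_10 = 49·6375987755 + 254662652 = 312678062647, q_10 = 49·204486349582 + 8167367643 = 10027998497161 → 312678062647/10027998497161
APPEND 30: p_11 = 30·312678062647 + 6375987755 = 9386717867165, q_11 = 30·10027998497161 + 204486349582 = 301044441264412 → 9386717867165/301044441264412
APPEND 35: p_12 = 35·9386717867165 + 312678062647 = 328847803413422, q_12 = 35·301044441264412 + 10027998497161 = 10546583442751581 → 328847803413422/10546583442751581

14/449
659/21135
1991/63854
70344/2256025
9421455/302158507
328847803413422/10546583442751581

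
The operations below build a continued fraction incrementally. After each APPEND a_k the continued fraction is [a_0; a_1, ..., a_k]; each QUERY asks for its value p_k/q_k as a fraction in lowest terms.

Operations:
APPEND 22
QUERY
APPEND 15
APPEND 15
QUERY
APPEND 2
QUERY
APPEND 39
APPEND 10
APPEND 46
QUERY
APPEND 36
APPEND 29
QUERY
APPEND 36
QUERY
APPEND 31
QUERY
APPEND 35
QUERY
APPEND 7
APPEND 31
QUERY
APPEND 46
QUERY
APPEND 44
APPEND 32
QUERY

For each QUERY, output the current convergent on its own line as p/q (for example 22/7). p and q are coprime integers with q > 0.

22/1
4987/226
10305/467
188046632/8521861
196627025065/8910705598
7085346660217/321092373381
219842373491792/9962774280409
7701568418872937/349018192187696
1685757028892545818/76394811899610407
77598954150362709979/3516614437501673003
109390870622785619826587/4957354376420644794251

APPEND 22: p_0 = 22·1 + 0 = 22, q_0 = 22·0 + 1 = 1 → 22/1
APPEND 15: p_1 = 15·22 + 1 = 331, q_1 = 15·1 + 0 = 15 → 331/15
APPEND 15: p_2 = 15·331 + 22 = 4987, q_2 = 15·15 + 1 = 226 → 4987/226
APPEND 2: p_3 = 2·4987 + 331 = 10305, q_3 = 2·226 + 15 = 467 → 10305/467
APPEND 39: p_4 = 39·10305 + 4987 = 406882, q_4 = 39·467 + 226 = 18439 → 406882/18439
APPEND 10: p_5 = 10·406882 + 10305 = 4079125, q_5 = 10·18439 + 467 = 184857 → 4079125/184857
APPEND 46: p_6 = 46·4079125 + 406882 = 188046632, q_6 = 46·184857 + 18439 = 8521861 → 188046632/8521861
APPEND 36: p_7 = 36·188046632 + 4079125 = 6773757877, q_7 = 36·8521861 + 184857 = 306971853 → 6773757877/306971853
APPEND 29: p_8 = 29·6773757877 + 188046632 = 196627025065, q_8 = 29·306971853 + 8521861 = 8910705598 → 196627025065/8910705598
APPEND 36: p_9 = 36·196627025065 + 6773757877 = 7085346660217, q_9 = 36·8910705598 + 306971853 = 321092373381 → 7085346660217/321092373381
APPEND 31: p_10 = 31·7085346660217 + 196627025065 = 219842373491792, q_10 = 31·321092373381 + 8910705598 = 9962774280409 → 219842373491792/9962774280409
APPEND 35: p_11 = 35·219842373491792 + 7085346660217 = 7701568418872937, q_11 = 35·9962774280409 + 321092373381 = 349018192187696 → 7701568418872937/349018192187696
APPEND 7: p_12 = 7·7701568418872937 + 219842373491792 = 54130821305602351, q_12 = 7·349018192187696 + 9962774280409 = 2453090119594281 → 54130821305602351/2453090119594281
APPEND 31: p_13 = 31·54130821305602351 + 7701568418872937 = 1685757028892545818, q_13 = 31·2453090119594281 + 349018192187696 = 76394811899610407 → 1685757028892545818/76394811899610407
APPEND 46: p_14 = 46·1685757028892545818 + 54130821305602351 = 77598954150362709979, q_14 = 46·76394811899610407 + 2453090119594281 = 3516614437501673003 → 77598954150362709979/3516614437501673003
APPEND 44: p_15 = 44·77598954150362709979 + 1685757028892545818 = 3416039739644851784894, q_15 = 44·3516614437501673003 + 76394811899610407 = 154807430061973222539 → 3416039739644851784894/154807430061973222539
APPEND 32: p_16 = 32·3416039739644851784894 + 77598954150362709979 = 109390870622785619826587, q_16 = 32·154807430061973222539 + 3516614437501673003 = 4957354376420644794251 → 109390870622785619826587/4957354376420644794251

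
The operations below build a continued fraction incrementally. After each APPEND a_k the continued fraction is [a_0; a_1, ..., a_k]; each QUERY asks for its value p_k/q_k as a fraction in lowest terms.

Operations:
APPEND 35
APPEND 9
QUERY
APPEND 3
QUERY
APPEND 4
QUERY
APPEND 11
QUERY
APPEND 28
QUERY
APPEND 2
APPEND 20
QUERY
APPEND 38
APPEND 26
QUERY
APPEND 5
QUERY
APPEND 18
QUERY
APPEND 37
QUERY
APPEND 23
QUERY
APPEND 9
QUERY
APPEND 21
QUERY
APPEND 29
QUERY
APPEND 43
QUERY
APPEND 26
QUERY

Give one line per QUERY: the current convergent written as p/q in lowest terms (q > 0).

APPEND 35: p_0 = 35·1 + 0 = 35, q_0 = 35·0 + 1 = 1 → 35/1
APPEND 9: p_1 = 9·35 + 1 = 316, q_1 = 9·1 + 0 = 9 → 316/9
APPEND 3: p_2 = 3·316 + 35 = 983, q_2 = 3·9 + 1 = 28 → 983/28
APPEND 4: p_3 = 4·983 + 316 = 4248, q_3 = 4·28 + 9 = 121 → 4248/121
APPEND 11: p_4 = 11·4248 + 983 = 47711, q_4 = 11·121 + 28 = 1359 → 47711/1359
APPEND 28: p_5 = 28·47711 + 4248 = 1340156, q_5 = 28·1359 + 121 = 38173 → 1340156/38173
APPEND 2: p_6 = 2·1340156 + 47711 = 2728023, q_6 = 2·38173 + 1359 = 77705 → 2728023/77705
APPEND 20: p_7 = 20·2728023 + 1340156 = 55900616, q_7 = 20·77705 + 38173 = 1592273 → 55900616/1592273
APPEND 38: p_8 = 38·55900616 + 2728023 = 2126951431, q_8 = 38·1592273 + 77705 = 60584079 → 2126951431/60584079
APPEND 26: p_9 = 26·2126951431 + 55900616 = 55356637822, q_9 = 26·60584079 + 1592273 = 1576778327 → 55356637822/1576778327
APPEND 5: p_10 = 5·55356637822 + 2126951431 = 278910140541, q_10 = 5·1576778327 + 60584079 = 7944475714 → 278910140541/7944475714
APPEND 18: p_11 = 18·278910140541 + 55356637822 = 5075739167560, q_11 = 18·7944475714 + 1576778327 = 144577341179 → 5075739167560/144577341179
APPEND 37: p_12 = 37·5075739167560 + 278910140541 = 188081259340261, q_12 = 37·144577341179 + 7944475714 = 5357306099337 → 188081259340261/5357306099337
APPEND 23: p_13 = 23·188081259340261 + 5075739167560 = 4330944703993563, q_13 = 23·5357306099337 + 144577341179 = 123362617625930 → 4330944703993563/123362617625930
APPEND 9: p_14 = 9·4330944703993563 + 188081259340261 = 39166583595282328, q_14 = 9·123362617625930 + 5357306099337 = 1115620864732707 → 39166583595282328/1115620864732707
APPEND 21: p_15 = 21·39166583595282328 + 4330944703993563 = 826829200204922451, q_15 = 21·1115620864732707 + 123362617625930 = 23551400777012777 → 826829200204922451/23551400777012777
APPEND 29: p_16 = 29·826829200204922451 + 39166583595282328 = 24017213389538033407, q_16 = 29·23551400777012777 + 1115620864732707 = 684106243398103240 → 24017213389538033407/684106243398103240
APPEND 43: p_17 = 43·24017213389538033407 + 826829200204922451 = 1033567004950340358952, q_17 = 43·684106243398103240 + 23551400777012777 = 29440119866895452097 → 1033567004950340358952/29440119866895452097
APPEND 26: p_18 = 26·1033567004950340358952 + 24017213389538033407 = 26896759342098387366159, q_18 = 26·29440119866895452097 + 684106243398103240 = 766127222782679857762 → 26896759342098387366159/766127222782679857762

316/9
983/28
4248/121
47711/1359
1340156/38173
55900616/1592273
55356637822/1576778327
278910140541/7944475714
5075739167560/144577341179
188081259340261/5357306099337
4330944703993563/123362617625930
39166583595282328/1115620864732707
826829200204922451/23551400777012777
24017213389538033407/684106243398103240
1033567004950340358952/29440119866895452097
26896759342098387366159/766127222782679857762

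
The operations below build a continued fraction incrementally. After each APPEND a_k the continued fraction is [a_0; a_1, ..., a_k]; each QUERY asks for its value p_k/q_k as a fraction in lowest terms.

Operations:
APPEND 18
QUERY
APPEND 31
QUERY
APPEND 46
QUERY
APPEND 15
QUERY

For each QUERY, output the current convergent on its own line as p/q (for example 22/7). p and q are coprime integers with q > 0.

APPEND 18: p_0 = 18·1 + 0 = 18, q_0 = 18·0 + 1 = 1 → 18/1
APPEND 31: p_1 = 31·18 + 1 = 559, q_1 = 31·1 + 0 = 31 → 559/31
APPEND 46: p_2 = 46·559 + 18 = 25732, q_2 = 46·31 + 1 = 1427 → 25732/1427
APPEND 15: p_3 = 15·25732 + 559 = 386539, q_3 = 15·1427 + 31 = 21436 → 386539/21436

18/1
559/31
25732/1427
386539/21436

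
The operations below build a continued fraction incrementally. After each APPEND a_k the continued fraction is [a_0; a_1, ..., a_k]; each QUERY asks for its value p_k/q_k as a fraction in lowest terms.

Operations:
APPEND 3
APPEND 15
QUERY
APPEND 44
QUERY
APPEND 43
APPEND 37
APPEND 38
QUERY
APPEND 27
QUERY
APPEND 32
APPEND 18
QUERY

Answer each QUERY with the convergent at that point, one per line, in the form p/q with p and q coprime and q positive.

APPEND 3: p_0 = 3·1 + 0 = 3, q_0 = 3·0 + 1 = 1 → 3/1
APPEND 15: p_1 = 15·3 + 1 = 46, q_1 = 15·1 + 0 = 15 → 46/15
APPEND 44: p_2 = 44·46 + 3 = 2027, q_2 = 44·15 + 1 = 661 → 2027/661
APPEND 43: p_3 = 43·2027 + 46 = 87207, q_3 = 43·661 + 15 = 28438 → 87207/28438
APPEND 37: p_4 = 37·87207 + 2027 = 3228686, q_4 = 37·28438 + 661 = 1052867 → 3228686/1052867
APPEND 38: p_5 = 38·3228686 + 87207 = 122777275, q_5 = 38·1052867 + 28438 = 40037384 → 122777275/40037384
APPEND 27: p_6 = 27·122777275 + 3228686 = 3318215111, q_6 = 27·40037384 + 1052867 = 1082062235 → 3318215111/1082062235
APPEND 32: p_7 = 32·3318215111 + 122777275 = 106305660827, q_7 = 32·1082062235 + 40037384 = 34666028904 → 106305660827/34666028904
APPEND 18: p_8 = 18·106305660827 + 3318215111 = 1916820109997, q_8 = 18·34666028904 + 1082062235 = 625070582507 → 1916820109997/625070582507

46/15
2027/661
122777275/40037384
3318215111/1082062235
1916820109997/625070582507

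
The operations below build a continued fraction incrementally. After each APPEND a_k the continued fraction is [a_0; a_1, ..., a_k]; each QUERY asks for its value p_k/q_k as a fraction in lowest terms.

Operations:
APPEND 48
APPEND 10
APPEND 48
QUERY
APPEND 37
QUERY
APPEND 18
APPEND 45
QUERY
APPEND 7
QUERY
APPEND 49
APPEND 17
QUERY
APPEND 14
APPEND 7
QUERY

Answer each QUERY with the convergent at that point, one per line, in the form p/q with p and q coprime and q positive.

APPEND 48: p_0 = 48·1 + 0 = 48, q_0 = 48·0 + 1 = 1 → 48/1
APPEND 10: p_1 = 10·48 + 1 = 481, q_1 = 10·1 + 0 = 10 → 481/10
APPEND 48: p_2 = 48·481 + 48 = 23136, q_2 = 48·10 + 1 = 481 → 23136/481
APPEND 37: p_3 = 37·23136 + 481 = 856513, q_3 = 37·481 + 10 = 17807 → 856513/17807
APPEND 18: p_4 = 18·856513 + 23136 = 15440370, q_4 = 18·17807 + 481 = 321007 → 15440370/321007
APPEND 45: p_5 = 45·15440370 + 856513 = 695673163, q_5 = 45·321007 + 17807 = 14463122 → 695673163/14463122
APPEND 7: p_6 = 7·695673163 + 15440370 = 4885152511, q_6 = 7·14463122 + 321007 = 101562861 → 4885152511/101562861
APPEND 49: p_7 = 49·4885152511 + 695673163 = 240068146202, q_7 = 49·101562861 + 14463122 = 4991043311 → 240068146202/4991043311
APPEND 17: p_8 = 17·240068146202 + 4885152511 = 4086043637945, q_8 = 17·4991043311 + 101562861 = 84949299148 → 4086043637945/84949299148
APPEND 14: p_9 = 14·4086043637945 + 240068146202 = 57444679077432, q_9 = 14·84949299148 + 4991043311 = 1194281231383 → 57444679077432/1194281231383
APPEND 7: p_10 = 7·57444679077432 + 4086043637945 = 406198797179969, q_10 = 7·1194281231383 + 84949299148 = 8444917918829 → 406198797179969/8444917918829

23136/481
856513/17807
695673163/14463122
4885152511/101562861
4086043637945/84949299148
406198797179969/8444917918829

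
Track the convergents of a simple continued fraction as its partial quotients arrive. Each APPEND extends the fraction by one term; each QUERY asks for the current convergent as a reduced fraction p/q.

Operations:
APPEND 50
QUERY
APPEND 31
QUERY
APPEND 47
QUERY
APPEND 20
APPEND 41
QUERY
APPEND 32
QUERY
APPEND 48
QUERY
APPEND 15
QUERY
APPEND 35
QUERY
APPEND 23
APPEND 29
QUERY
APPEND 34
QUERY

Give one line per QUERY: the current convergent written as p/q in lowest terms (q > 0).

50/1
1551/31
72947/1458
59953078/1198289
1919958987/38374439
92217984454/1843171361
1385189725797/27685944854
48573858387349/970851241251
32487507904797245/649331521556434
1105693852695741154/22099628997412383

APPEND 50: p_0 = 50·1 + 0 = 50, q_0 = 50·0 + 1 = 1 → 50/1
APPEND 31: p_1 = 31·50 + 1 = 1551, q_1 = 31·1 + 0 = 31 → 1551/31
APPEND 47: p_2 = 47·1551 + 50 = 72947, q_2 = 47·31 + 1 = 1458 → 72947/1458
APPEND 20: p_3 = 20·72947 + 1551 = 1460491, q_3 = 20·1458 + 31 = 29191 → 1460491/29191
APPEND 41: p_4 = 41·1460491 + 72947 = 59953078, q_4 = 41·29191 + 1458 = 1198289 → 59953078/1198289
APPEND 32: p_5 = 32·59953078 + 1460491 = 1919958987, q_5 = 32·1198289 + 29191 = 38374439 → 1919958987/38374439
APPEND 48: p_6 = 48·1919958987 + 59953078 = 92217984454, q_6 = 48·38374439 + 1198289 = 1843171361 → 92217984454/1843171361
APPEND 15: p_7 = 15·92217984454 + 1919958987 = 1385189725797, q_7 = 15·1843171361 + 38374439 = 27685944854 → 1385189725797/27685944854
APPEND 35: p_8 = 35·1385189725797 + 92217984454 = 48573858387349, q_8 = 35·27685944854 + 1843171361 = 970851241251 → 48573858387349/970851241251
APPEND 23: p_9 = 23·48573858387349 + 1385189725797 = 1118583932634824, q_9 = 23·970851241251 + 27685944854 = 22357264493627 → 1118583932634824/22357264493627
APPEND 29: p_10 = 29·1118583932634824 + 48573858387349 = 32487507904797245, q_10 = 29·22357264493627 + 970851241251 = 649331521556434 → 32487507904797245/649331521556434
APPEND 34: p_11 = 34·32487507904797245 + 1118583932634824 = 1105693852695741154, q_11 = 34·649331521556434 + 22357264493627 = 22099628997412383 → 1105693852695741154/22099628997412383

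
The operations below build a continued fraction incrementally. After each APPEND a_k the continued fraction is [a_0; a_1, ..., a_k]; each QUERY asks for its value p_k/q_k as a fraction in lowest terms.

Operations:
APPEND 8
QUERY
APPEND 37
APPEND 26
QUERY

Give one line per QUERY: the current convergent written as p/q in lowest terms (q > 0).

8/1
7730/963

APPEND 8: p_0 = 8·1 + 0 = 8, q_0 = 8·0 + 1 = 1 → 8/1
APPEND 37: p_1 = 37·8 + 1 = 297, q_1 = 37·1 + 0 = 37 → 297/37
APPEND 26: p_2 = 26·297 + 8 = 7730, q_2 = 26·37 + 1 = 963 → 7730/963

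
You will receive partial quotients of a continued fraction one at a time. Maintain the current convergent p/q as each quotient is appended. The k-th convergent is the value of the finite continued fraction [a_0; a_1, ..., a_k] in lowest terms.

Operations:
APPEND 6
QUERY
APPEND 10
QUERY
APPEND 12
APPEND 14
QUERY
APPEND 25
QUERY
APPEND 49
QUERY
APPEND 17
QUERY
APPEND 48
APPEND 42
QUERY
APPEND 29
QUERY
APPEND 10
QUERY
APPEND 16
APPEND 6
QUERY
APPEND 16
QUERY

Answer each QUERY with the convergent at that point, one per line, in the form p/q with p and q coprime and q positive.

6/1
61/10
10393/1704
260563/42721
12777980/2095033
217486223/35658282
439206386951/72010746180
12747437338263/2090025331789
127913579769581/20972264064070
12484101861678935/2046849766205524
201804994500514519/33087242509645293

APPEND 6: p_0 = 6·1 + 0 = 6, q_0 = 6·0 + 1 = 1 → 6/1
APPEND 10: p_1 = 10·6 + 1 = 61, q_1 = 10·1 + 0 = 10 → 61/10
APPEND 12: p_2 = 12·61 + 6 = 738, q_2 = 12·10 + 1 = 121 → 738/121
APPEND 14: p_3 = 14·738 + 61 = 10393, q_3 = 14·121 + 10 = 1704 → 10393/1704
APPEND 25: p_4 = 25·10393 + 738 = 260563, q_4 = 25·1704 + 121 = 42721 → 260563/42721
APPEND 49: p_5 = 49·260563 + 10393 = 12777980, q_5 = 49·42721 + 1704 = 2095033 → 12777980/2095033
APPEND 17: p_6 = 17·12777980 + 260563 = 217486223, q_6 = 17·2095033 + 42721 = 35658282 → 217486223/35658282
APPEND 48: p_7 = 48·217486223 + 12777980 = 10452116684, q_7 = 48·35658282 + 2095033 = 1713692569 → 10452116684/1713692569
APPEND 42: p_8 = 42·10452116684 + 217486223 = 439206386951, q_8 = 42·1713692569 + 35658282 = 72010746180 → 439206386951/72010746180
APPEND 29: p_9 = 29·439206386951 + 10452116684 = 12747437338263, q_9 = 29·72010746180 + 1713692569 = 2090025331789 → 12747437338263/2090025331789
APPEND 10: p_10 = 10·12747437338263 + 439206386951 = 127913579769581, q_10 = 10·2090025331789 + 72010746180 = 20972264064070 → 127913579769581/20972264064070
APPEND 16: p_11 = 16·127913579769581 + 12747437338263 = 2059364713651559, q_11 = 16·20972264064070 + 2090025331789 = 337646250356909 → 2059364713651559/337646250356909
APPEND 6: p_12 = 6·2059364713651559 + 127913579769581 = 12484101861678935, q_12 = 6·337646250356909 + 20972264064070 = 2046849766205524 → 12484101861678935/2046849766205524
APPEND 16: p_13 = 16·12484101861678935 + 2059364713651559 = 201804994500514519, q_13 = 16·2046849766205524 + 337646250356909 = 33087242509645293 → 201804994500514519/33087242509645293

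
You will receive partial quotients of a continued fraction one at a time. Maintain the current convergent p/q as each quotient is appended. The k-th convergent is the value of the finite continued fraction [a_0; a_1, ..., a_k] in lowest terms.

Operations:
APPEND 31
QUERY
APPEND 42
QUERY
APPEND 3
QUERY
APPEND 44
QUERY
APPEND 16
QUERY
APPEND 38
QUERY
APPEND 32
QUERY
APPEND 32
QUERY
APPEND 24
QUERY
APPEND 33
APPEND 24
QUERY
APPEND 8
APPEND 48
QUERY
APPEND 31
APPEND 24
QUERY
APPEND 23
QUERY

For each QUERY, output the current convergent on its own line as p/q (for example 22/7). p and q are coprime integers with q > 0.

APPEND 31: p_0 = 31·1 + 0 = 31, q_0 = 31·0 + 1 = 1 → 31/1
APPEND 42: p_1 = 42·31 + 1 = 1303, q_1 = 42·1 + 0 = 42 → 1303/42
APPEND 3: p_2 = 3·1303 + 31 = 3940, q_2 = 3·42 + 1 = 127 → 3940/127
APPEND 44: p_3 = 44·3940 + 1303 = 174663, q_3 = 44·127 + 42 = 5630 → 174663/5630
APPEND 16: p_4 = 16·174663 + 3940 = 2798548, q_4 = 16·5630 + 127 = 90207 → 2798548/90207
APPEND 38: p_5 = 38·2798548 + 174663 = 106519487, q_5 = 38·90207 + 5630 = 3433496 → 106519487/3433496
APPEND 32: p_6 = 32·106519487 + 2798548 = 3411422132, q_6 = 32·3433496 + 90207 = 109962079 → 3411422132/109962079
APPEND 32: p_7 = 32·3411422132 + 106519487 = 109272027711, q_7 = 32·109962079 + 3433496 = 3522220024 → 109272027711/3522220024
APPEND 24: p_8 = 24·109272027711 + 3411422132 = 2625940087196, q_8 = 24·3522220024 + 109962079 = 84643242655 → 2625940087196/84643242655
APPEND 33: p_9 = 33·2625940087196 + 109272027711 = 86765294905179, q_9 = 33·84643242655 + 3522220024 = 2796749227639 → 86765294905179/2796749227639
APPEND 24: p_10 = 24·86765294905179 + 2625940087196 = 2084993017811492, q_10 = 24·2796749227639 + 84643242655 = 67206624705991 → 2084993017811492/67206624705991
APPEND 8: p_11 = 8·2084993017811492 + 86765294905179 = 16766709437397115, q_11 = 8·67206624705991 + 2796749227639 = 540449746875567 → 16766709437397115/540449746875567
APPEND 48: p_12 = 48·16766709437397115 + 2084993017811492 = 806887046012873012, q_12 = 48·540449746875567 + 67206624705991 = 26008794474733207 → 806887046012873012/26008794474733207
APPEND 31: p_13 = 31·806887046012873012 + 16766709437397115 = 25030265135836460487, q_13 = 31·26008794474733207 + 540449746875567 = 806813078463604984 → 25030265135836460487/806813078463604984
APPEND 24: p_14 = 24·25030265135836460487 + 806887046012873012 = 601533250306087924700, q_14 = 24·806813078463604984 + 26008794474733207 = 19389522677601252823 → 601533250306087924700/19389522677601252823
APPEND 23: p_15 = 23·601533250306087924700 + 25030265135836460487 = 13860295022175858728587, q_15 = 23·19389522677601252823 + 806813078463604984 = 446765834663292419913 → 13860295022175858728587/446765834663292419913

31/1
1303/42
3940/127
174663/5630
2798548/90207
106519487/3433496
3411422132/109962079
109272027711/3522220024
2625940087196/84643242655
2084993017811492/67206624705991
806887046012873012/26008794474733207
601533250306087924700/19389522677601252823
13860295022175858728587/446765834663292419913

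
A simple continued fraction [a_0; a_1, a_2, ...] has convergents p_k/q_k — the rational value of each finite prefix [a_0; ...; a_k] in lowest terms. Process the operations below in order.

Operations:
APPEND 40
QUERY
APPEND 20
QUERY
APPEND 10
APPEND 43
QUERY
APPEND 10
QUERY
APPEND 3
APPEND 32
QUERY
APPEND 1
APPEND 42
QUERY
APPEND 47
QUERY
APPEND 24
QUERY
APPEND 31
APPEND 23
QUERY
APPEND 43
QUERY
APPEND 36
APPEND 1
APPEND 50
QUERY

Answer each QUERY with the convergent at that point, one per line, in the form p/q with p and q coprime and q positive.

40/1
801/20
346951/8663
3477560/86831
348425752/8699823
15435051838/385396941
725806641769/18122625206
17434794454294/435328401885
12465136793126603/311241299325628
536542086539168812/13396889174085645
1012554097189321836185/25282406288591133498

APPEND 40: p_0 = 40·1 + 0 = 40, q_0 = 40·0 + 1 = 1 → 40/1
APPEND 20: p_1 = 20·40 + 1 = 801, q_1 = 20·1 + 0 = 20 → 801/20
APPEND 10: p_2 = 10·801 + 40 = 8050, q_2 = 10·20 + 1 = 201 → 8050/201
APPEND 43: p_3 = 43·8050 + 801 = 346951, q_3 = 43·201 + 20 = 8663 → 346951/8663
APPEND 10: p_4 = 10·346951 + 8050 = 3477560, q_4 = 10·8663 + 201 = 86831 → 3477560/86831
APPEND 3: p_5 = 3·3477560 + 346951 = 10779631, q_5 = 3·86831 + 8663 = 269156 → 10779631/269156
APPEND 32: p_6 = 32·10779631 + 3477560 = 348425752, q_6 = 32·269156 + 86831 = 8699823 → 348425752/8699823
APPEND 1: p_7 = 1·348425752 + 10779631 = 359205383, q_7 = 1·8699823 + 269156 = 8968979 → 359205383/8968979
APPEND 42: p_8 = 42·359205383 + 348425752 = 15435051838, q_8 = 42·8968979 + 8699823 = 385396941 → 15435051838/385396941
APPEND 47: p_9 = 47·15435051838 + 359205383 = 725806641769, q_9 = 47·385396941 + 8968979 = 18122625206 → 725806641769/18122625206
APPEND 24: p_10 = 24·725806641769 + 15435051838 = 17434794454294, q_10 = 24·18122625206 + 385396941 = 435328401885 → 17434794454294/435328401885
APPEND 31: p_11 = 31·17434794454294 + 725806641769 = 541204434724883, q_11 = 31·435328401885 + 18122625206 = 13513303083641 → 541204434724883/13513303083641
APPEND 23: p_12 = 23·541204434724883 + 17434794454294 = 12465136793126603, q_12 = 23·13513303083641 + 435328401885 = 311241299325628 → 12465136793126603/311241299325628
APPEND 43: p_13 = 43·12465136793126603 + 541204434724883 = 536542086539168812, q_13 = 43·311241299325628 + 13513303083641 = 13396889174085645 → 536542086539168812/13396889174085645
APPEND 36: p_14 = 36·536542086539168812 + 12465136793126603 = 19327980252203203835, q_14 = 36·13396889174085645 + 311241299325628 = 482599251566408848 → 19327980252203203835/482599251566408848
APPEND 1: p_15 = 1·19327980252203203835 + 536542086539168812 = 19864522338742372647, q_15 = 1·482599251566408848 + 13396889174085645 = 495996140740494493 → 19864522338742372647/495996140740494493
APPEND 50: p_16 = 50·19864522338742372647 + 19327980252203203835 = 1012554097189321836185, q_16 = 50·495996140740494493 + 482599251566408848 = 25282406288591133498 → 1012554097189321836185/25282406288591133498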